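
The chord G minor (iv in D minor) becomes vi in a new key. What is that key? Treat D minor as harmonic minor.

Bb major

The numeral vi denotes a minor triad on scale degree 6. With G on degree 6, the tonic of the new key is Bb.
Degree 6 carries a minor triad in major keys, so the destination is Bb major.
Check: the diatonic triads of Bb major are Bb (I), Cm (ii), Dm (iii), Eb (IV), F (V), Gm (vi), Adim (vii°) — G minor is indeed vi.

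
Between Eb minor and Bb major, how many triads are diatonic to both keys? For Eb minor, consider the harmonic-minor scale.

1

Diatonic triads of Eb minor (harmonic minor): Eb minor (i), F diminished (ii°), Gb augmented (III+), Ab minor (iv), Bb major (V), Cb major (VI), D diminished (vii°).
Diatonic triads of Bb major: Bb major (I), C minor (ii), D minor (iii), Eb major (IV), F major (V), G minor (vi), A diminished (vii°).
Matching root and quality in both lists: Bb major.
That gives 1 common triad.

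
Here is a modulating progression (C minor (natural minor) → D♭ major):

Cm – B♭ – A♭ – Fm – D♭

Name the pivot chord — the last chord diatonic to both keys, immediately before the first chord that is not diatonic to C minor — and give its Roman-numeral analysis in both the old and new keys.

Chords diatonic to C minor: Cm, Ddim, E♭, Fm, Gm, A♭, B♭.
Reading the progression, the first chord not in that set is D♭, so the modulation leaves C minor there.
The chord immediately before D♭ is Fm, which is diatonic to both keys: iv in C minor and iii in D♭ major.

Fm — iv in C minor, iii in D♭ major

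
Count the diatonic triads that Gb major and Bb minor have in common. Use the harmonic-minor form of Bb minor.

3

Diatonic triads of Gb major: Gb (I), Abm (ii), Bbm (iii), Cb (IV), Db (V), Ebm (vi), Fdim (vii°).
Diatonic triads of Bb minor (harmonic minor): Bbm (i), Cdim (ii°), Dbaug (III+), Ebm (iv), F (V), Gb (VI), Adim (vii°).
Matching root and quality in both lists: Gb, Bbm, Ebm.
That gives 3 common triads.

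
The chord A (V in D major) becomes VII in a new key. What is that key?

The numeral VII denotes a major triad on scale degree 7. With A on degree 7, the tonic of the new key is B.
Degree 7 carries a major triad in natural-minor keys, so the destination is B minor.
Check: the diatonic triads of B minor (natural minor) are Bm (i), C#dim (ii°), D (III), Em (iv), F#m (v), G (VI), A (VII) — A is indeed VII.

B minor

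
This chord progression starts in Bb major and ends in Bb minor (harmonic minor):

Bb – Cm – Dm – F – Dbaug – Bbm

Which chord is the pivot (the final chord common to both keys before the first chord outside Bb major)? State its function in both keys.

F — V in Bb major, V in Bb minor

Chords diatonic to Bb major: Bb, Cm, Dm, Eb, F, Gm, Adim.
Reading the progression, the first chord not in that set is Dbaug, so the modulation leaves Bb major there.
The chord immediately before Dbaug is F, which is diatonic to both keys: V in Bb major and V in Bb minor.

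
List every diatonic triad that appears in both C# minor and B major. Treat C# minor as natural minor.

C#m, E, G#m, B

Triads in C# minor (natural minor): C#m (i), D#dim (ii°), E (III), F#m (iv), G#m (v), A (VI), B (VII).
Triads in B major: B (I), C#m (ii), D#m (iii), E (IV), F# (V), G#m (vi), A#dim (vii°).
Shared triads with their functions: C#m (i in C# minor, ii in B major); E (III in C# minor, IV in B major); G#m (v in C# minor, vi in B major); B (VII in C# minor, I in B major).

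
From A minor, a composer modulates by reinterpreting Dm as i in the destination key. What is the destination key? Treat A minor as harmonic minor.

D minor

The numeral i denotes a minor triad on scale degree 1. With D on degree 1, the tonic of the new key is D.
Degree 1 carries a minor triad in minor keys, so the destination is D minor.
Check: the diatonic triads of D minor (natural minor) are Dm (i), Edim (ii°), F (III), Gm (iv), Am (v), Bb (VI), C (VII) — Dm is indeed i.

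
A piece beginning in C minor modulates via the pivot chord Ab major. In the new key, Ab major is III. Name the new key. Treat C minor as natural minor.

The numeral III denotes a major triad on scale degree 3. With Ab on degree 3, the tonic of the new key is F.
Degree 3 carries a major triad in natural-minor keys, so the destination is F minor.
Check: the diatonic triads of F minor (natural minor) are Fm (i), Gdim (ii°), Ab (III), Bbm (iv), Cm (v), Db (VI), Eb (VII) — Ab major is indeed III.

F minor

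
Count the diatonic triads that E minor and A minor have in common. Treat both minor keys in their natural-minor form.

4

Diatonic triads of E minor (natural minor): Em (i), F#dim (ii°), G (III), Am (iv), Bm (v), C (VI), D (VII).
Diatonic triads of A minor (natural minor): Am (i), Bdim (ii°), C (III), Dm (iv), Em (v), F (VI), G (VII).
Matching root and quality in both lists: Em, G, Am, C.
That gives 4 common triads.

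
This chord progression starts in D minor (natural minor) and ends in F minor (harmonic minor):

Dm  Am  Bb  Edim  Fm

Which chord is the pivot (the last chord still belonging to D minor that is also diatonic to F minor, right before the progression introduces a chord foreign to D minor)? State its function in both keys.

Chords diatonic to D minor: Dm, Edim, F, Gm, Am, Bb, C.
Reading the progression, the first chord not in that set is Fm, so the modulation leaves D minor there.
The chord immediately before Fm is Edim, which is diatonic to both keys: ii° in D minor and vii° in F minor.

Edim — ii° in D minor, vii° in F minor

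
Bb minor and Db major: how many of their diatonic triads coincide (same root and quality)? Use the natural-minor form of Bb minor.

7

Diatonic triads of Bb minor (natural minor): Bb minor (i), C diminished (ii°), Db major (III), Eb minor (iv), F minor (v), Gb major (VI), Ab major (VII).
Diatonic triads of Db major: Db major (I), Eb minor (ii), F minor (iii), Gb major (IV), Ab major (V), Bb minor (vi), C diminished (vii°).
Matching root and quality in both lists: Bb minor, C diminished, Db major, Eb minor, F minor, Gb major, Ab major.
That gives 7 common triads.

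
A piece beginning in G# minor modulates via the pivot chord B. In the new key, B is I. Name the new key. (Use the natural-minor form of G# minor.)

B major

The numeral I denotes a major triad on scale degree 1. With B on degree 1, the tonic of the new key is B.
Degree 1 carries a major triad in major keys, so the destination is B major.
Check: the diatonic triads of B major are B (I), C#m (ii), D#m (iii), E (IV), F# (V), G#m (vi), A#dim (vii°) — B is indeed I.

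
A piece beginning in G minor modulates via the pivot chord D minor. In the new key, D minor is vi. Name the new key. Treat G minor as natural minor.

F major

The numeral vi denotes a minor triad on scale degree 6. With D on degree 6, the tonic of the new key is F.
Degree 6 carries a minor triad in major keys, so the destination is F major.
Check: the diatonic triads of F major are F (I), Gm (ii), Am (iii), Bb (IV), C (V), Dm (vi), Edim (vii°) — D minor is indeed vi.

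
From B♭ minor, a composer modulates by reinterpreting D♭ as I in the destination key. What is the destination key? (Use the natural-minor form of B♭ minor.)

The numeral I denotes a major triad on scale degree 1. With D♭ on degree 1, the tonic of the new key is D♭.
Degree 1 carries a major triad in major keys, so the destination is D♭ major.
Check: the diatonic triads of D♭ major are D♭ (I), E♭m (ii), Fm (iii), G♭ (IV), A♭ (V), B♭m (vi), Cdim (vii°) — D♭ is indeed I.

D♭ major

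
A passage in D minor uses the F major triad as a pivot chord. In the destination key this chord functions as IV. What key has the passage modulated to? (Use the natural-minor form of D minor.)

The numeral IV denotes a major triad on scale degree 4. With F on degree 4, the tonic of the new key is C.
Degree 4 carries a major triad in major keys, so the destination is C major.
Check: the diatonic triads of C major are C (I), Dm (ii), Em (iii), F (IV), G (V), Am (vi), Bdim (vii°) — F major is indeed IV.

C major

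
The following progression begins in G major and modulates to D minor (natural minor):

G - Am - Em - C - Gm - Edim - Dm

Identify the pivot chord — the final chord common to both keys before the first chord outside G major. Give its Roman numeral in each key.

C — IV in G major, VII in D minor

Chords diatonic to G major: G, Am, Bm, C, D, Em, F#dim.
Reading the progression, the first chord not in that set is Gm, so the modulation leaves G major there.
The chord immediately before Gm is C, which is diatonic to both keys: IV in G major and VII in D minor.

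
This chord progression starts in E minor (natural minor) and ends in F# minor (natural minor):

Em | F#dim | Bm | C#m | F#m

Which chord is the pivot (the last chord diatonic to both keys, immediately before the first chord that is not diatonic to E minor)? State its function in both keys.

Chords diatonic to E minor: Em, F#dim, G, Am, Bm, C, D.
Reading the progression, the first chord not in that set is C#m, so the modulation leaves E minor there.
The chord immediately before C#m is Bm, which is diatonic to both keys: v in E minor and iv in F# minor.

Bm — v in E minor, iv in F# minor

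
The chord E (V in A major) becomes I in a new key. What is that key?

The numeral I denotes a major triad on scale degree 1. With E on degree 1, the tonic of the new key is E.
Degree 1 carries a major triad in major keys, so the destination is E major.
Check: the diatonic triads of E major are E (I), F#m (ii), G#m (iii), A (IV), B (V), C#m (vi), D#dim (vii°) — E is indeed I.

E major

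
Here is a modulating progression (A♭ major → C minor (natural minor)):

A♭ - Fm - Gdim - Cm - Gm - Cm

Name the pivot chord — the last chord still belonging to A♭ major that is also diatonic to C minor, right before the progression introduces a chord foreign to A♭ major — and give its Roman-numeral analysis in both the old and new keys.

Cm — iii in A♭ major, i in C minor

Chords diatonic to A♭ major: A♭, B♭m, Cm, D♭, E♭, Fm, Gdim.
Reading the progression, the first chord not in that set is Gm, so the modulation leaves A♭ major there.
The chord immediately before Gm is Cm, which is diatonic to both keys: iii in A♭ major and i in C minor.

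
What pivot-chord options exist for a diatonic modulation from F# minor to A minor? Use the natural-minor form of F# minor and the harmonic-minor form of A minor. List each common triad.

G#dim, E

Triads in F# minor (natural minor): F#m (i), G#dim (ii°), A (III), Bm (iv), C#m (v), D (VI), E (VII).
Triads in A minor (harmonic minor): Am (i), Bdim (ii°), Caug (III+), Dm (iv), E (V), F (VI), G#dim (vii°).
Shared triads with their functions: G#dim (ii° in F# minor, vii° in A minor); E (VII in F# minor, V in A minor).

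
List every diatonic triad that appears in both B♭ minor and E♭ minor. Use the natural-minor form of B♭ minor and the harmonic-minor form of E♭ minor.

Triads in B♭ minor (natural minor): B♭m (i), Cdim (ii°), D♭ (III), E♭m (iv), Fm (v), G♭ (VI), A♭ (VII).
Triads in E♭ minor (harmonic minor): E♭m (i), Fdim (ii°), G♭aug (III+), A♭m (iv), B♭ (V), C♭ (VI), Ddim (vii°).
Shared triads with their functions: E♭m (iv in B♭ minor, i in E♭ minor).

E♭m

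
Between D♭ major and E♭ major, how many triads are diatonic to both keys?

Diatonic triads of D♭ major: D♭ (I), E♭m (ii), Fm (iii), G♭ (IV), A♭ (V), B♭m (vi), Cdim (vii°).
Diatonic triads of E♭ major: E♭ (I), Fm (ii), Gm (iii), A♭ (IV), B♭ (V), Cm (vi), Ddim (vii°).
Matching root and quality in both lists: Fm, A♭.
That gives 2 common triads.

2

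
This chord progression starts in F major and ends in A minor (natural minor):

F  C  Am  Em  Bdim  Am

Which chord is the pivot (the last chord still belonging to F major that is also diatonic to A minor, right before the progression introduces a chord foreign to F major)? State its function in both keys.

Am — iii in F major, i in A minor

Chords diatonic to F major: F, Gm, Am, B♭, C, Dm, Edim.
Reading the progression, the first chord not in that set is Em, so the modulation leaves F major there.
The chord immediately before Em is Am, which is diatonic to both keys: iii in F major and i in A minor.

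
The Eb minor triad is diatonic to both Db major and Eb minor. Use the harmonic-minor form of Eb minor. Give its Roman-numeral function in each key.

ii in Db major; i in Eb minor

The scale of Db major is Db Eb F Gb Ab Bb C; Eb is degree 2, and the triad built there (Eb-Gb-Bb) is minor, so it is ii.
The scale of Eb minor (harmonic minor) is Eb F Gb Ab Bb Cb D; Eb is degree 1, and the triad built there (Eb-Gb-Bb) is minor, so it is i.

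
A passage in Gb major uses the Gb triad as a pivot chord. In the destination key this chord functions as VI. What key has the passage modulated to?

Bb minor

The numeral VI denotes a major triad on scale degree 6. With Gb on degree 6, the tonic of the new key is Bb.
Degree 6 carries a major triad in minor keys, so the destination is Bb minor.
Check: the diatonic triads of Bb minor (natural minor) are Bbm (i), Cdim (ii°), Db (III), Ebm (iv), Fm (v), Gb (VI), Ab (VII) — Gb is indeed VI.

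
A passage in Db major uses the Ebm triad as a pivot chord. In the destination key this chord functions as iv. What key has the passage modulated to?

Bb minor

The numeral iv denotes a minor triad on scale degree 4. With Eb on degree 4, the tonic of the new key is Bb.
Degree 4 carries a minor triad in minor keys, so the destination is Bb minor.
Check: the diatonic triads of Bb minor (natural minor) are Bbm (i), Cdim (ii°), Db (III), Ebm (iv), Fm (v), Gb (VI), Ab (VII) — Ebm is indeed iv.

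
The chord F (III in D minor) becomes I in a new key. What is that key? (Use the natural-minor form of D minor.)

F major

The numeral I denotes a major triad on scale degree 1. With F on degree 1, the tonic of the new key is F.
Degree 1 carries a major triad in major keys, so the destination is F major.
Check: the diatonic triads of F major are F (I), Gm (ii), Am (iii), Bb (IV), C (V), Dm (vi), Edim (vii°) — F is indeed I.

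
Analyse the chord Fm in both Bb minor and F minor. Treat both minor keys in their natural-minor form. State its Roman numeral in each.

v in Bb minor; i in F minor

The scale of Bb minor (natural minor) is Bb C Db Eb F Gb Ab; F is degree 5, and the triad built there (F-Ab-C) is minor, so it is v.
The scale of F minor (natural minor) is F G Ab Bb C Db Eb; F is degree 1, and the triad built there (F-Ab-C) is minor, so it is i.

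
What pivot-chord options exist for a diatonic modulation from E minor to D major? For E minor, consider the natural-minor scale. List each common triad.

Em, G, Bm, D

Triads in E minor (natural minor): Em (i), F#dim (ii°), G (III), Am (iv), Bm (v), C (VI), D (VII).
Triads in D major: D (I), Em (ii), F#m (iii), G (IV), A (V), Bm (vi), C#dim (vii°).
Shared triads with their functions: Em (i in E minor, ii in D major); G (III in E minor, IV in D major); Bm (v in E minor, vi in D major); D (VII in E minor, I in D major).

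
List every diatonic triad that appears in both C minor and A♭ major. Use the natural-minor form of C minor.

Cm, E♭, Fm, A♭

Triads in C minor (natural minor): Cm (i), Ddim (ii°), E♭ (III), Fm (iv), Gm (v), A♭ (VI), B♭ (VII).
Triads in A♭ major: A♭ (I), B♭m (ii), Cm (iii), D♭ (IV), E♭ (V), Fm (vi), Gdim (vii°).
Shared triads with their functions: Cm (i in C minor, iii in A♭ major); E♭ (III in C minor, V in A♭ major); Fm (iv in C minor, vi in A♭ major); A♭ (VI in C minor, I in A♭ major).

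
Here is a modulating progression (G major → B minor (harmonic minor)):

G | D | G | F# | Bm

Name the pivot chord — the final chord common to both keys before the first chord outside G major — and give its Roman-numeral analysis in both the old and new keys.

Chords diatonic to G major: G, Am, Bm, C, D, Em, F#dim.
Reading the progression, the first chord not in that set is F#, so the modulation leaves G major there.
The chord immediately before F# is G, which is diatonic to both keys: I in G major and VI in B minor.

G — I in G major, VI in B minor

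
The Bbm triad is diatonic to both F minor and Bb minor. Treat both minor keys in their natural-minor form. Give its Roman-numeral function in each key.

The scale of F minor (natural minor) is F G Ab Bb C Db Eb; Bb is degree 4, and the triad built there (Bb-Db-F) is minor, so it is iv.
The scale of Bb minor (natural minor) is Bb C Db Eb F Gb Ab; Bb is degree 1, and the triad built there (Bb-Db-F) is minor, so it is i.

iv in F minor; i in Bb minor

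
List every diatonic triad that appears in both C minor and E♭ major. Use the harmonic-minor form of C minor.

Cm, Ddim, Fm, A♭

Triads in C minor (harmonic minor): Cm (i), Ddim (ii°), E♭aug (III+), Fm (iv), G (V), A♭ (VI), Bdim (vii°).
Triads in E♭ major: E♭ (I), Fm (ii), Gm (iii), A♭ (IV), B♭ (V), Cm (vi), Ddim (vii°).
Shared triads with their functions: Cm (i in C minor, vi in E♭ major); Ddim (ii° in C minor, vii° in E♭ major); Fm (iv in C minor, ii in E♭ major); A♭ (VI in C minor, IV in E♭ major).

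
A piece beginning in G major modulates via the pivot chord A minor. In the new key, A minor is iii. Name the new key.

F major

The numeral iii denotes a minor triad on scale degree 3. With A on degree 3, the tonic of the new key is F.
Degree 3 carries a minor triad in major keys, so the destination is F major.
Check: the diatonic triads of F major are F (I), Gm (ii), Am (iii), Bb (IV), C (V), Dm (vi), Edim (vii°) — A minor is indeed iii.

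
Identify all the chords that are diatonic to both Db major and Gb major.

Triads in Db major: Db major (I), Eb minor (ii), F minor (iii), Gb major (IV), Ab major (V), Bb minor (vi), C diminished (vii°).
Triads in Gb major: Gb major (I), Ab minor (ii), Bb minor (iii), Cb major (IV), Db major (V), Eb minor (vi), F diminished (vii°).
Shared triads with their functions: Db major (I in Db major, V in Gb major); Eb minor (ii in Db major, vi in Gb major); Gb major (IV in Db major, I in Gb major); Bb minor (vi in Db major, iii in Gb major).

Db, Ebm, Gb, Bbm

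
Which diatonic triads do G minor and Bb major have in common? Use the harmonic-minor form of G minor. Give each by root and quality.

Triads in G minor (harmonic minor): G minor (i), A diminished (ii°), Bb augmented (III+), C minor (iv), D major (V), Eb major (VI), F# diminished (vii°).
Triads in Bb major: Bb major (I), C minor (ii), D minor (iii), Eb major (IV), F major (V), G minor (vi), A diminished (vii°).
Shared triads with their functions: G minor (i in G minor, vi in Bb major); A diminished (ii° in G minor, vii° in Bb major); C minor (iv in G minor, ii in Bb major); Eb major (VI in G minor, IV in Bb major).

Gm, Adim, Cm, Eb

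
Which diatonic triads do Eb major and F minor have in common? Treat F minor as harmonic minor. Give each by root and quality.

Fm

Triads in Eb major: Eb (I), Fm (ii), Gm (iii), Ab (IV), Bb (V), Cm (vi), Ddim (vii°).
Triads in F minor (harmonic minor): Fm (i), Gdim (ii°), Abaug (III+), Bbm (iv), C (V), Db (VI), Edim (vii°).
Shared triads with their functions: Fm (ii in Eb major, i in F minor).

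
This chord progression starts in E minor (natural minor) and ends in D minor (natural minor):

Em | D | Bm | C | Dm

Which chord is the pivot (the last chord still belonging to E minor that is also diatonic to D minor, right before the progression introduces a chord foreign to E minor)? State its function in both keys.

C — VI in E minor, VII in D minor

Chords diatonic to E minor: Em, F#dim, G, Am, Bm, C, D.
Reading the progression, the first chord not in that set is Dm, so the modulation leaves E minor there.
The chord immediately before Dm is C, which is diatonic to both keys: VI in E minor and VII in D minor.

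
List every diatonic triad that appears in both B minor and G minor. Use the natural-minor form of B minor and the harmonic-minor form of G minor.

D

Triads in B minor (natural minor): Bm (i), C♯dim (ii°), D (III), Em (iv), F♯m (v), G (VI), A (VII).
Triads in G minor (harmonic minor): Gm (i), Adim (ii°), B♭aug (III+), Cm (iv), D (V), E♭ (VI), F♯dim (vii°).
Shared triads with their functions: D (III in B minor, V in G minor).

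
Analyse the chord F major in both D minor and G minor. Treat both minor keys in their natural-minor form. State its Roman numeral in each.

The scale of D minor (natural minor) is D E F G A B♭ C; F is degree 3, and the triad built there (F-A-C) is major, so it is III.
The scale of G minor (natural minor) is G A B♭ C D E♭ F; F is degree 7, and the triad built there (F-A-C) is major, so it is VII.

III in D minor; VII in G minor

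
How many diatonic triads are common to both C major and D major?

2

Diatonic triads of C major: C (I), Dm (ii), Em (iii), F (IV), G (V), Am (vi), Bdim (vii°).
Diatonic triads of D major: D (I), Em (ii), F#m (iii), G (IV), A (V), Bm (vi), C#dim (vii°).
Matching root and quality in both lists: Em, G.
That gives 2 common triads.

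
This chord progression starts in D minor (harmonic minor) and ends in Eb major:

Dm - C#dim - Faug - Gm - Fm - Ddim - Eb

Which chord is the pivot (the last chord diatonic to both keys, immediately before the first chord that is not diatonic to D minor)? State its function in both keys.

Gm — iv in D minor, iii in Eb major

Chords diatonic to D minor: Dm, Edim, Faug, Gm, A, Bb, C#dim.
Reading the progression, the first chord not in that set is Fm, so the modulation leaves D minor there.
The chord immediately before Fm is Gm, which is diatonic to both keys: iv in D minor and iii in Eb major.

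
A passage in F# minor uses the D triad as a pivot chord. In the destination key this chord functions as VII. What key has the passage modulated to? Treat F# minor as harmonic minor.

The numeral VII denotes a major triad on scale degree 7. With D on degree 7, the tonic of the new key is E.
Degree 7 carries a major triad in natural-minor keys, so the destination is E minor.
Check: the diatonic triads of E minor (natural minor) are Em (i), F#dim (ii°), G (III), Am (iv), Bm (v), C (VI), D (VII) — D is indeed VII.

E minor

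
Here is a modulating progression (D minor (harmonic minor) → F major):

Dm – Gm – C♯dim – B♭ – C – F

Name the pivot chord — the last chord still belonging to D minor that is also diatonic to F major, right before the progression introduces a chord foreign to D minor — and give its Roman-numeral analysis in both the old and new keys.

Chords diatonic to D minor: Dm, Edim, Faug, Gm, A, B♭, C♯dim.
Reading the progression, the first chord not in that set is C, so the modulation leaves D minor there.
The chord immediately before C is B♭, which is diatonic to both keys: VI in D minor and IV in F major.

B♭ — VI in D minor, IV in F major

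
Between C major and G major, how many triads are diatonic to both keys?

Diatonic triads of C major: C (I), Dm (ii), Em (iii), F (IV), G (V), Am (vi), Bdim (vii°).
Diatonic triads of G major: G (I), Am (ii), Bm (iii), C (IV), D (V), Em (vi), F#dim (vii°).
Matching root and quality in both lists: C, Em, G, Am.
That gives 4 common triads.

4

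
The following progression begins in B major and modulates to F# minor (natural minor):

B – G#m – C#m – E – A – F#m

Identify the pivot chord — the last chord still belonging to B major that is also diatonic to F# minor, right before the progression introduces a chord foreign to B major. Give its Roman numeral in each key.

E — IV in B major, VII in F# minor

Chords diatonic to B major: B, C#m, D#m, E, F#, G#m, A#dim.
Reading the progression, the first chord not in that set is A, so the modulation leaves B major there.
The chord immediately before A is E, which is diatonic to both keys: IV in B major and VII in F# minor.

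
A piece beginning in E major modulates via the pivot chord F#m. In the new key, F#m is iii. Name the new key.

D major

The numeral iii denotes a minor triad on scale degree 3. With F# on degree 3, the tonic of the new key is D.
Degree 3 carries a minor triad in major keys, so the destination is D major.
Check: the diatonic triads of D major are D (I), Em (ii), F#m (iii), G (IV), A (V), Bm (vi), C#dim (vii°) — F#m is indeed iii.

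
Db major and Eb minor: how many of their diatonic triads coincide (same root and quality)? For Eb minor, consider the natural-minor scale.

Diatonic triads of Db major: Db (I), Ebm (ii), Fm (iii), Gb (IV), Ab (V), Bbm (vi), Cdim (vii°).
Diatonic triads of Eb minor (natural minor): Ebm (i), Fdim (ii°), Gb (III), Abm (iv), Bbm (v), Cb (VI), Db (VII).
Matching root and quality in both lists: Db, Ebm, Gb, Bbm.
That gives 4 common triads.

4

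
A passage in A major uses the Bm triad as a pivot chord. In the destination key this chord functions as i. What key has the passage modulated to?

B minor

The numeral i denotes a minor triad on scale degree 1. With B on degree 1, the tonic of the new key is B.
Degree 1 carries a minor triad in minor keys, so the destination is B minor.
Check: the diatonic triads of B minor (natural minor) are Bm (i), C#dim (ii°), D (III), Em (iv), F#m (v), G (VI), A (VII) — Bm is indeed i.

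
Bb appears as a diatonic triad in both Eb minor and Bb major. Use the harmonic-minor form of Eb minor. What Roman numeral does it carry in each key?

The scale of Eb minor (harmonic minor) is Eb F Gb Ab Bb Cb D; Bb is degree 5, and the triad built there (Bb-D-F) is major, so it is V.
The scale of Bb major is Bb C D Eb F G A; Bb is degree 1, and the triad built there (Bb-D-F) is major, so it is I.

V in Eb minor; I in Bb major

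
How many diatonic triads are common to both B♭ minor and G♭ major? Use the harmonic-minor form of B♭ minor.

Diatonic triads of B♭ minor (harmonic minor): B♭m (i), Cdim (ii°), D♭aug (III+), E♭m (iv), F (V), G♭ (VI), Adim (vii°).
Diatonic triads of G♭ major: G♭ (I), A♭m (ii), B♭m (iii), C♭ (IV), D♭ (V), E♭m (vi), Fdim (vii°).
Matching root and quality in both lists: B♭m, E♭m, G♭.
That gives 3 common triads.

3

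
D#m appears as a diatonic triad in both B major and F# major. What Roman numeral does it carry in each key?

iii in B major; vi in F# major

The scale of B major is B C# D# E F# G# A#; D# is degree 3, and the triad built there (D#-F#-A#) is minor, so it is iii.
The scale of F# major is F# G# A# B C# D# E#; D# is degree 6, and the triad built there (D#-F#-A#) is minor, so it is vi.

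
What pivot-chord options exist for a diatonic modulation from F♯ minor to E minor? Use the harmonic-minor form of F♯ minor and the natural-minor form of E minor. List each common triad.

Triads in F♯ minor (harmonic minor): F♯m (i), G♯dim (ii°), Aaug (III+), Bm (iv), C♯ (V), D (VI), E♯dim (vii°).
Triads in E minor (natural minor): Em (i), F♯dim (ii°), G (III), Am (iv), Bm (v), C (VI), D (VII).
Shared triads with their functions: Bm (iv in F♯ minor, v in E minor); D (VI in F♯ minor, VII in E minor).

Bm, D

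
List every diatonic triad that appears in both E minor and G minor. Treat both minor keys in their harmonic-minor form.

Triads in E minor (harmonic minor): E minor (i), F# diminished (ii°), G augmented (III+), A minor (iv), B major (V), C major (VI), D# diminished (vii°).
Triads in G minor (harmonic minor): G minor (i), A diminished (ii°), Bb augmented (III+), C minor (iv), D major (V), Eb major (VI), F# diminished (vii°).
Shared triads with their functions: F# diminished (ii° in E minor, vii° in G minor).

F#dim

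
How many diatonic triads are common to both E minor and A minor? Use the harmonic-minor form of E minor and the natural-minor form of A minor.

3

Diatonic triads of E minor (harmonic minor): Em (i), F#dim (ii°), Gaug (III+), Am (iv), B (V), C (VI), D#dim (vii°).
Diatonic triads of A minor (natural minor): Am (i), Bdim (ii°), C (III), Dm (iv), Em (v), F (VI), G (VII).
Matching root and quality in both lists: Em, Am, C.
That gives 3 common triads.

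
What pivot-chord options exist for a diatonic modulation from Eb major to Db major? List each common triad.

Triads in Eb major: Eb (I), Fm (ii), Gm (iii), Ab (IV), Bb (V), Cm (vi), Ddim (vii°).
Triads in Db major: Db (I), Ebm (ii), Fm (iii), Gb (IV), Ab (V), Bbm (vi), Cdim (vii°).
Shared triads with their functions: Fm (ii in Eb major, iii in Db major); Ab (IV in Eb major, V in Db major).

Fm, Ab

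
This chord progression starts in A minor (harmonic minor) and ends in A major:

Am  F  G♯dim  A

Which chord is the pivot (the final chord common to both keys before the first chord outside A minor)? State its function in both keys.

G♯dim — vii° in A minor, vii° in A major

Chords diatonic to A minor: Am, Bdim, Caug, Dm, E, F, G♯dim.
Reading the progression, the first chord not in that set is A, so the modulation leaves A minor there.
The chord immediately before A is G♯dim, which is diatonic to both keys: vii° in A minor and vii° in A major.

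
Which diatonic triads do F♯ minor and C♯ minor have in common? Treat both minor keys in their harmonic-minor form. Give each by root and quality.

F♯m

Triads in F♯ minor (harmonic minor): F♯m (i), G♯dim (ii°), Aaug (III+), Bm (iv), C♯ (V), D (VI), E♯dim (vii°).
Triads in C♯ minor (harmonic minor): C♯m (i), D♯dim (ii°), Eaug (III+), F♯m (iv), G♯ (V), A (VI), B♯dim (vii°).
Shared triads with their functions: F♯m (i in F♯ minor, iv in C♯ minor).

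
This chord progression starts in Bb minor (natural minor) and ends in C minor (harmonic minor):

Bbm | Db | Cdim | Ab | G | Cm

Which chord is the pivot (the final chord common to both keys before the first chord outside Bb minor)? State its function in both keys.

Ab — VII in Bb minor, VI in C minor

Chords diatonic to Bb minor: Bbm, Cdim, Db, Ebm, Fm, Gb, Ab.
Reading the progression, the first chord not in that set is G, so the modulation leaves Bb minor there.
The chord immediately before G is Ab, which is diatonic to both keys: VII in Bb minor and VI in C minor.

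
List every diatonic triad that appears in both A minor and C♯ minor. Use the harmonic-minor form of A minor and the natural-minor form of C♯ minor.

Triads in A minor (harmonic minor): A minor (i), B diminished (ii°), C augmented (III+), D minor (iv), E major (V), F major (VI), G♯ diminished (vii°).
Triads in C♯ minor (natural minor): C♯ minor (i), D♯ diminished (ii°), E major (III), F♯ minor (iv), G♯ minor (v), A major (VI), B major (VII).
Shared triads with their functions: E major (V in A minor, III in C♯ minor).

E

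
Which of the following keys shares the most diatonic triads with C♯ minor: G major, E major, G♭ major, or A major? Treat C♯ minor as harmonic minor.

Triads of C♯ minor (harmonic minor): C♯ minor (i), D♯ diminished (ii°), E augmented (III+), F♯ minor (iv), G♯ major (V), A major (VI), B♯ diminished (vii°).
G major shares 0: none.
E major shares 4: C♯m, D♯dim, F♯m, A.
G♭ major shares 0: none.
A major shares 3: C♯m, F♯m, A.
The most common triads (4) are shared with E major.

E major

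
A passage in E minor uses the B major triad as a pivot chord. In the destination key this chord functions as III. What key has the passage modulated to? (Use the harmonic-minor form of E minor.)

G# minor

The numeral III denotes a major triad on scale degree 3. With B on degree 3, the tonic of the new key is G#.
Degree 3 carries a major triad in natural-minor keys, so the destination is G# minor.
Check: the diatonic triads of G# minor (natural minor) are G#m (i), A#dim (ii°), B (III), C#m (iv), D#m (v), E (VI), F# (VII) — B major is indeed III.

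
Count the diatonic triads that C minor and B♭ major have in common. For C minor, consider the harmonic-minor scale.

1

Diatonic triads of C minor (harmonic minor): C minor (i), D diminished (ii°), E♭ augmented (III+), F minor (iv), G major (V), A♭ major (VI), B diminished (vii°).
Diatonic triads of B♭ major: B♭ major (I), C minor (ii), D minor (iii), E♭ major (IV), F major (V), G minor (vi), A diminished (vii°).
Matching root and quality in both lists: C minor.
That gives 1 common triad.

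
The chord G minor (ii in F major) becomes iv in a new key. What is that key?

The numeral iv denotes a minor triad on scale degree 4. With G on degree 4, the tonic of the new key is D.
Degree 4 carries a minor triad in minor keys, so the destination is D minor.
Check: the diatonic triads of D minor (natural minor) are Dm (i), Edim (ii°), F (III), Gm (iv), Am (v), B♭ (VI), C (VII) — G minor is indeed iv.

D minor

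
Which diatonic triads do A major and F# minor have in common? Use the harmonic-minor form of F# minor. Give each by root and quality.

Bm, D, F#m, G#dim

Triads in A major: A major (I), B minor (ii), C# minor (iii), D major (IV), E major (V), F# minor (vi), G# diminished (vii°).
Triads in F# minor (harmonic minor): F# minor (i), G# diminished (ii°), A augmented (III+), B minor (iv), C# major (V), D major (VI), E# diminished (vii°).
Shared triads with their functions: B minor (ii in A major, iv in F# minor); D major (IV in A major, VI in F# minor); F# minor (vi in A major, i in F# minor); G# diminished (vii° in A major, ii° in F# minor).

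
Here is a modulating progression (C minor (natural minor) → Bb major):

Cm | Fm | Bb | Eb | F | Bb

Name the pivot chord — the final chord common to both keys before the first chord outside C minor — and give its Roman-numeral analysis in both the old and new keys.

Eb — III in C minor, IV in Bb major

Chords diatonic to C minor: Cm, Ddim, Eb, Fm, Gm, Ab, Bb.
Reading the progression, the first chord not in that set is F, so the modulation leaves C minor there.
The chord immediately before F is Eb, which is diatonic to both keys: III in C minor and IV in Bb major.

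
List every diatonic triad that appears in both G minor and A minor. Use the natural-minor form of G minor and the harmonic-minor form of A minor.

Triads in G minor (natural minor): Gm (i), Adim (ii°), Bb (III), Cm (iv), Dm (v), Eb (VI), F (VII).
Triads in A minor (harmonic minor): Am (i), Bdim (ii°), Caug (III+), Dm (iv), E (V), F (VI), G#dim (vii°).
Shared triads with their functions: Dm (v in G minor, iv in A minor); F (VII in G minor, VI in A minor).

Dm, F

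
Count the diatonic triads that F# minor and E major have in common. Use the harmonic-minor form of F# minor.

Diatonic triads of F# minor (harmonic minor): F#m (i), G#dim (ii°), Aaug (III+), Bm (iv), C# (V), D (VI), E#dim (vii°).
Diatonic triads of E major: E (I), F#m (ii), G#m (iii), A (IV), B (V), C#m (vi), D#dim (vii°).
Matching root and quality in both lists: F#m.
That gives 1 common triad.

1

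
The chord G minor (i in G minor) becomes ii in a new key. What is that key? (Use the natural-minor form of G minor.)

F major

The numeral ii denotes a minor triad on scale degree 2. With G on degree 2, the tonic of the new key is F.
Degree 2 carries a minor triad in major keys, so the destination is F major.
Check: the diatonic triads of F major are F (I), Gm (ii), Am (iii), Bb (IV), C (V), Dm (vi), Edim (vii°) — G minor is indeed ii.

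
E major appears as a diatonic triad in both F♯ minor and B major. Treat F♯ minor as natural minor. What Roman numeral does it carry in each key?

VII in F♯ minor; IV in B major

The scale of F♯ minor (natural minor) is F♯ G♯ A B C♯ D E; E is degree 7, and the triad built there (E-G♯-B) is major, so it is VII.
The scale of B major is B C♯ D♯ E F♯ G♯ A♯; E is degree 4, and the triad built there (E-G♯-B) is major, so it is IV.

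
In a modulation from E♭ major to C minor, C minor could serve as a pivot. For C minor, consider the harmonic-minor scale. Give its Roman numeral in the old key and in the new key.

vi in E♭ major; i in C minor

The scale of E♭ major is E♭ F G A♭ B♭ C D; C is degree 6, and the triad built there (C-E♭-G) is minor, so it is vi.
The scale of C minor (harmonic minor) is C D E♭ F G A♭ B; C is degree 1, and the triad built there (C-E♭-G) is minor, so it is i.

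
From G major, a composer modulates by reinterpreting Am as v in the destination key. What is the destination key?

D minor

The numeral v denotes a minor triad on scale degree 5. With A on degree 5, the tonic of the new key is D.
Degree 5 carries a minor triad in natural-minor keys, so the destination is D minor.
Check: the diatonic triads of D minor (natural minor) are Dm (i), Edim (ii°), F (III), Gm (iv), Am (v), Bb (VI), C (VII) — Am is indeed v.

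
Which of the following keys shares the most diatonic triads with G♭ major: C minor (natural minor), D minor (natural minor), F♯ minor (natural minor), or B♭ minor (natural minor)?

B♭ minor

Triads of G♭ major: G♭ major (I), A♭ minor (ii), B♭ minor (iii), C♭ major (IV), D♭ major (V), E♭ minor (vi), F diminished (vii°).
C minor (natural minor) shares 0: none.
D minor (natural minor) shares 0: none.
F♯ minor (natural minor) shares 0: none.
B♭ minor (natural minor) shares 4: G♭, B♭m, D♭, E♭m.
The most common triads (4) are shared with B♭ minor.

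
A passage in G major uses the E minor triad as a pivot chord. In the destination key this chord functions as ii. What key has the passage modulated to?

D major

The numeral ii denotes a minor triad on scale degree 2. With E on degree 2, the tonic of the new key is D.
Degree 2 carries a minor triad in major keys, so the destination is D major.
Check: the diatonic triads of D major are D (I), Em (ii), F#m (iii), G (IV), A (V), Bm (vi), C#dim (vii°) — E minor is indeed ii.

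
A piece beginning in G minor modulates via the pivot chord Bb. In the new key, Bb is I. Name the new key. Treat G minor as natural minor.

Bb major

The numeral I denotes a major triad on scale degree 1. With Bb on degree 1, the tonic of the new key is Bb.
Degree 1 carries a major triad in major keys, so the destination is Bb major.
Check: the diatonic triads of Bb major are Bb (I), Cm (ii), Dm (iii), Eb (IV), F (V), Gm (vi), Adim (vii°) — Bb is indeed I.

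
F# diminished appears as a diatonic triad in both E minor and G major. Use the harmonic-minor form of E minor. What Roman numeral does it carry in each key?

The scale of E minor (harmonic minor) is E F# G A B C D#; F# is degree 2, and the triad built there (F#-A-C) is diminished, so it is ii°.
The scale of G major is G A B C D E F#; F# is degree 7, and the triad built there (F#-A-C) is diminished, so it is vii°.

ii° in E minor; vii° in G major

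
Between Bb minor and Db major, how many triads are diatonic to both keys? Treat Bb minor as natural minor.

Diatonic triads of Bb minor (natural minor): Bbm (i), Cdim (ii°), Db (III), Ebm (iv), Fm (v), Gb (VI), Ab (VII).
Diatonic triads of Db major: Db (I), Ebm (ii), Fm (iii), Gb (IV), Ab (V), Bbm (vi), Cdim (vii°).
Matching root and quality in both lists: Bbm, Cdim, Db, Ebm, Fm, Gb, Ab.
That gives 7 common triads.

7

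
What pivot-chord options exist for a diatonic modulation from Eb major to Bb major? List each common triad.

Eb, Gm, Bb, Cm

Triads in Eb major: Eb (I), Fm (ii), Gm (iii), Ab (IV), Bb (V), Cm (vi), Ddim (vii°).
Triads in Bb major: Bb (I), Cm (ii), Dm (iii), Eb (IV), F (V), Gm (vi), Adim (vii°).
Shared triads with their functions: Eb (I in Eb major, IV in Bb major); Gm (iii in Eb major, vi in Bb major); Bb (V in Eb major, I in Bb major); Cm (vi in Eb major, ii in Bb major).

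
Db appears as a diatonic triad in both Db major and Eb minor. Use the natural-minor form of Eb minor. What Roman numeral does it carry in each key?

I in Db major; VII in Eb minor

The scale of Db major is Db Eb F Gb Ab Bb C; Db is degree 1, and the triad built there (Db-F-Ab) is major, so it is I.
The scale of Eb minor (natural minor) is Eb F Gb Ab Bb Cb Db; Db is degree 7, and the triad built there (Db-F-Ab) is major, so it is VII.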